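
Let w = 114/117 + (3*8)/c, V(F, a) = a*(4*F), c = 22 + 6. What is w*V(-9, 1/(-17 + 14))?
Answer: 2000/91 ≈ 21.978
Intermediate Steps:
c = 28
V(F, a) = 4*F*a
w = 500/273 (w = 114/117 + (3*8)/28 = 114*(1/117) + 24*(1/28) = 38/39 + 6/7 = 500/273 ≈ 1.8315)
w*V(-9, 1/(-17 + 14)) = 500*(4*(-9)/(-17 + 14))/273 = 500*(4*(-9)/(-3))/273 = 500*(4*(-9)*(-⅓))/273 = (500/273)*12 = 2000/91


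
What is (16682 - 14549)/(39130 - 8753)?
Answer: 2133/30377 ≈ 0.070218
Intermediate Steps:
(16682 - 14549)/(39130 - 8753) = 2133/30377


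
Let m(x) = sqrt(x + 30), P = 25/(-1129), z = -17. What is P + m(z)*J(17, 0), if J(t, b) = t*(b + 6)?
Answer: -25/1129 + 102*sqrt(13) ≈ 367.74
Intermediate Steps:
J(t, b) = t*(6 + b)
P = -25/1129 (P = 25*(-1/1129) = -25/1129 ≈ -0.022143)
m(x) = sqrt(30 + x)
P + m(z)*J(17, 0) = -25/1129 + sqrt(30 - 17)*(17*(6 + 0)) = -25/1129 + sqrt(13)*(17*6) = -25/1129 + sqrt(13)*102 = -25/1129 + 102*sqrt(13)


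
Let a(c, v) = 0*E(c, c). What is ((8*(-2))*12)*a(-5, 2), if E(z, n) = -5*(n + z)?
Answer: 0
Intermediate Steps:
E(z, n) = -5*n - 5*z
a(c, v) = 0 (a(c, v) = 0*(-5*c - 5*c) = 0*(-10*c) = 0)
((8*(-2))*12)*a(-5, 2) = ((8*(-2))*12)*0 = -16*12*0 = -192*0 = 0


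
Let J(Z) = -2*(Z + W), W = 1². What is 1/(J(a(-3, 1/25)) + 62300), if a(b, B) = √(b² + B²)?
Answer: 19468125/1212825239998 + 25*√5626/1212825239998 ≈ 1.6053e-5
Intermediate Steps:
W = 1
a(b, B) = √(B² + b²)
J(Z) = -2 - 2*Z (J(Z) = -2*(Z + 1) = -2*(1 + Z) = -2 - 2*Z)
1/(J(a(-3, 1/25)) + 62300) = 1/((-2 - 2*√((1/25)² + (-3)²)) + 62300) = 1/((-2 - 2*√((1/25)² + 9)) + 62300) = 1/((-2 - 2*√(1/625 + 9)) + 62300) = 1/((-2 - 2*√5626/25) + 62300) = 1/(62298 - 2*√5626/25)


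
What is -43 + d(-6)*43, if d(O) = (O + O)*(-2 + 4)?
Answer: -1075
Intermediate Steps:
d(O) = 4*O (d(O) = (2*O)*2 = 4*O)
-43 + d(-6)*43 = -43 + (4*(-6))*43 = -43 - 24*43 = -43 - 1032 = -1075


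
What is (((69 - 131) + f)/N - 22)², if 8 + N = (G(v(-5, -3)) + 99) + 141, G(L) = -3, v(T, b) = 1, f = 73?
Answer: 25270729/52441 ≈ 481.89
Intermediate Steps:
N = 229 (N = -8 + ((-3 + 99) + 141) = -8 + (96 + 141) = -8 + 237 = 229)
(((69 - 131) + f)/N - 22)² = (((69 - 131) + 73)/229 - 22)² = ((-62 + 73)*(1/229) - 22)² = (11*(1/229) - 22)² = (11/229 - 22)² = (-5027/229)² = 25270729/52441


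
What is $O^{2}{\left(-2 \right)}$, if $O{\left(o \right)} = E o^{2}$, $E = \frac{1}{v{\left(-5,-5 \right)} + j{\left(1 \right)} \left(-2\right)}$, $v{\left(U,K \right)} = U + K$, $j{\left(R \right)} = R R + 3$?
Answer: $\frac{4}{81} \approx 0.049383$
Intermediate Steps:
$j{\left(R \right)} = 3 + R^{2}$ ($j{\left(R \right)} = R^{2} + 3 = 3 + R^{2}$)
$v{\left(U,K \right)} = K + U$
$E = - \frac{1}{18}$ ($E = \frac{1}{\left(-5 - 5\right) + \left(3 + 1^{2}\right) \left(-2\right)} = \frac{1}{-10 + \left(3 + 1\right) \left(-2\right)} = \frac{1}{-10 + 4 \left(-2\right)} = \frac{1}{-10 - 8} = \frac{1}{-18} = - \frac{1}{18} \approx -0.055556$)
$O{\left(o \right)} = - \frac{o^{2}}{18}$
$O^{2}{\left(-2 \right)} = \left(- \frac{\left(-2\right)^{2}}{18}\right)^{2} = \left(\left(- \frac{1}{18}\right) 4\right)^{2} = \left(- \frac{2}{9}\right)^{2} = \frac{4}{81}$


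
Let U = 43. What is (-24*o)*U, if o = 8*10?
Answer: -82560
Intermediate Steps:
o = 80
(-24*o)*U = -24*80*43 = -1920*43 = -82560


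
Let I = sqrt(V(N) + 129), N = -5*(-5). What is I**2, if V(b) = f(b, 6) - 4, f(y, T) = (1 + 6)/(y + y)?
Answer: 6257/50 ≈ 125.14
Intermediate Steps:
f(y, T) = 7/(2*y) (f(y, T) = 7/((2*y)) = 7*(1/(2*y)) = 7/(2*y))
N = 25
V(b) = -4 + 7/(2*b) (V(b) = 7/(2*b) - 4 = -4 + 7/(2*b))
I = sqrt(12514)/10 (I = sqrt((-4 + (7/2)/25) + 129) = sqrt((-4 + (7/2)*(1/25)) + 129) = sqrt((-4 + 7/50) + 129) = sqrt(-193/50 + 129) = sqrt(6257/50) = sqrt(12514)/10 ≈ 11.187)
I**2 = (sqrt(12514)/10)**2 = 6257/50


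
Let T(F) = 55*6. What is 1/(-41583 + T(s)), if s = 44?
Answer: -1/41253 ≈ -2.4241e-5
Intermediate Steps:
T(F) = 330
1/(-41583 + T(s)) = 1/(-41583 + 330) = 1/(-41253) = -1/41253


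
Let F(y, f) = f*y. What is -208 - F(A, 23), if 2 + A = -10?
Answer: 68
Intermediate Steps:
A = -12 (A = -2 - 10 = -12)
-208 - F(A, 23) = -208 - 23*(-12) = -208 - 1*(-276) = -208 + 276 = 68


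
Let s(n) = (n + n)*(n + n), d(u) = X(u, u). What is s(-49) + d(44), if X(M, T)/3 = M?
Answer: 9736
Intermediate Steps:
X(M, T) = 3*M
d(u) = 3*u
s(n) = 4*n² (s(n) = (2*n)*(2*n) = 4*n²)
s(-49) + d(44) = 4*(-49)² + 3*44 = 4*2401 + 132 = 9604 + 132 = 9736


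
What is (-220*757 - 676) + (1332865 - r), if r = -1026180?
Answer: 2191829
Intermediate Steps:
(-220*757 - 676) + (1332865 - r) = (-220*757 - 676) + (1332865 - 1*(-1026180)) = (-166540 - 676) + (1332865 + 1026180) = -167216 + 2359045 = 2191829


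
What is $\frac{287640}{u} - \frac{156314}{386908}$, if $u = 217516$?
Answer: $\frac{205556971}{223826278} \approx 0.91838$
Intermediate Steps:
$\frac{287640}{u} - \frac{156314}{386908} = \frac{287640}{217516} - \frac{156314}{386908} = 287640 \cdot \frac{1}{217516} - \frac{78157}{193454} = \frac{1530}{1157} - \frac{78157}{193454} = \frac{205556971}{223826278}$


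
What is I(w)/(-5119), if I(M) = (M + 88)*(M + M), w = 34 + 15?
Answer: -13426/5119 ≈ -2.6228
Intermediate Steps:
w = 49
I(M) = 2*M*(88 + M) (I(M) = (88 + M)*(2*M) = 2*M*(88 + M))
I(w)/(-5119) = (2*49*(88 + 49))/(-5119) = (2*49*137)*(-1/5119) = 13426*(-1/5119) = -13426/5119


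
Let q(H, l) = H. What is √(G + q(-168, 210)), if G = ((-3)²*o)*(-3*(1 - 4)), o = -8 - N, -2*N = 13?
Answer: I*√1158/2 ≈ 17.015*I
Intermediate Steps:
N = -13/2 (N = -½*13 = -13/2 ≈ -6.5000)
o = -3/2 (o = -8 - 1*(-13/2) = -8 + 13/2 = -3/2 ≈ -1.5000)
G = -243/2 (G = ((-3)²*(-3/2))*(-3*(1 - 4)) = (9*(-3/2))*(-3*(-3)) = -27/2*9 = -243/2 ≈ -121.50)
√(G + q(-168, 210)) = √(-243/2 - 168) = √(-579/2) = I*√1158/2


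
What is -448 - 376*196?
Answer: -74144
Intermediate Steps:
-448 - 376*196 = -448 - 73696 = -74144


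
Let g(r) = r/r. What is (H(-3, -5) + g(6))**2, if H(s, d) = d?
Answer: 16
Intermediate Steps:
g(r) = 1
(H(-3, -5) + g(6))**2 = (-5 + 1)**2 = (-4)**2 = 16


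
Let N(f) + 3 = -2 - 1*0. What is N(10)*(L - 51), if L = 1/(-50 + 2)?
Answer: 12245/48 ≈ 255.10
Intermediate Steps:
N(f) = -5 (N(f) = -3 + (-2 - 1*0) = -3 + (-2 + 0) = -3 - 2 = -5)
L = -1/48 (L = 1/(-48) = -1/48 ≈ -0.020833)
N(10)*(L - 51) = -5*(-1/48 - 51) = -5*(-2449/48) = 12245/48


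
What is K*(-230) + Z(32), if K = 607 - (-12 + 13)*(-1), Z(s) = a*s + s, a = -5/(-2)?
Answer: -139728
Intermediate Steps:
a = 5/2 (a = -5*(-½) = 5/2 ≈ 2.5000)
Z(s) = 7*s/2 (Z(s) = 5*s/2 + s = 7*s/2)
K = 608 (K = 607 - (-1) = 607 - 1*(-1) = 607 + 1 = 608)
K*(-230) + Z(32) = 608*(-230) + (7/2)*32 = -139840 + 112 = -139728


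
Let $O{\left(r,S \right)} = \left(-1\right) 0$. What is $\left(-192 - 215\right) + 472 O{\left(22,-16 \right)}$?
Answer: $-407$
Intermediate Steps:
$O{\left(r,S \right)} = 0$
$\left(-192 - 215\right) + 472 O{\left(22,-16 \right)} = \left(-192 - 215\right) + 472 \cdot 0 = -407 + 0 = -407$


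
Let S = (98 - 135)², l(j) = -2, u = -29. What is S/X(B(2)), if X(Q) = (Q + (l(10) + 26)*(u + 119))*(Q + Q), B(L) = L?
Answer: 1369/8648 ≈ 0.15830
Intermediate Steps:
X(Q) = 2*Q*(2160 + Q) (X(Q) = (Q + (-2 + 26)*(-29 + 119))*(Q + Q) = (Q + 24*90)*(2*Q) = (Q + 2160)*(2*Q) = (2160 + Q)*(2*Q) = 2*Q*(2160 + Q))
S = 1369 (S = (-37)² = 1369)
S/X(B(2)) = 1369/((2*2*(2160 + 2))) = 1369/((2*2*2162)) = 1369/8648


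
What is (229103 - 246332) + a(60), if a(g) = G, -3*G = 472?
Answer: -52159/3 ≈ -17386.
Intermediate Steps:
G = -472/3 (G = -1/3*472 = -472/3 ≈ -157.33)
a(g) = -472/3
(229103 - 246332) + a(60) = (229103 - 246332) - 472/3 = -17229 - 472/3 = -52159/3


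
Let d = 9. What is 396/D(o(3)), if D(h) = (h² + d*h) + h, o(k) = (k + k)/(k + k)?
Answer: 36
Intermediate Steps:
o(k) = 1 (o(k) = (2*k)/((2*k)) = (2*k)*(1/(2*k)) = 1)
D(h) = h² + 10*h (D(h) = (h² + 9*h) + h = h² + 10*h)
396/D(o(3)) = 396/((1*(10 + 1))) = 396/((1*11)) = 396/11 = 396*(1/11) = 36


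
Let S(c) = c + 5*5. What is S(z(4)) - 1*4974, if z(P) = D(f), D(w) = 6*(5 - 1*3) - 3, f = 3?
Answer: -4940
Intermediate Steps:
D(w) = 9 (D(w) = 6*(5 - 3) - 3 = 6*2 - 3 = 12 - 3 = 9)
z(P) = 9
S(c) = 25 + c (S(c) = c + 25 = 25 + c)
S(z(4)) - 1*4974 = (25 + 9) - 1*4974 = 34 - 4974 = -4940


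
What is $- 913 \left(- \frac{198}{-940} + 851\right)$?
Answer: $- \frac{365262997}{470} \approx -7.7716 \cdot 10^{5}$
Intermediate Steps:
$- 913 \left(- \frac{198}{-940} + 851\right) = - 913 \left(\left(-198\right) \left(- \frac{1}{940}\right) + 851\right) = - 913 \left(\frac{99}{470} + 851\right) = \left(-913\right) \frac{400069}{470} = - \frac{365262997}{470}$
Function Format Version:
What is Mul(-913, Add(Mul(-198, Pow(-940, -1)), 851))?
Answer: Rational(-365262997, 470) ≈ -7.7716e+5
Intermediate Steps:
Mul(-913, Add(Mul(-198, Pow(-940, -1)), 851)) = Mul(-913, Add(Mul(-198, Rational(-1, 940)), 851)) = Mul(-913, Add(Rational(99, 470), 851)) = Mul(-913, Rational(400069, 470)) = Rational(-365262997, 470)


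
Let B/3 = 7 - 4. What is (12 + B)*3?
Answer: 63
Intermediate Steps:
B = 9 (B = 3*(7 - 4) = 3*3 = 9)
(12 + B)*3 = (12 + 9)*3 = 21*3 = 63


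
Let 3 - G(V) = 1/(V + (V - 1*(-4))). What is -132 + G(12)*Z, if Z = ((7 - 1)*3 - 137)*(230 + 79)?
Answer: -436527/4 ≈ -1.0913e+5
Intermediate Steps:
G(V) = 3 - 1/(4 + 2*V) (G(V) = 3 - 1/(V + (V - 1*(-4))) = 3 - 1/(V + (V + 4)) = 3 - 1/(V + (4 + V)) = 3 - 1/(4 + 2*V))
Z = -36771 (Z = (6*3 - 137)*309 = (18 - 137)*309 = -119*309 = -36771)
-132 + G(12)*Z = -132 + ((11 + 6*12)/(2*(2 + 12)))*(-36771) = -132 + ((½)*(11 + 72)/14)*(-36771) = -132 + ((½)*(1/14)*83)*(-36771) = -132 + (83/28)*(-36771) = -132 - 435999/4 = -436527/4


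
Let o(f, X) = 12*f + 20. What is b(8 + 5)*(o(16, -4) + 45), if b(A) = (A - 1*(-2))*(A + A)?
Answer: 100230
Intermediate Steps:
b(A) = 2*A*(2 + A) (b(A) = (A + 2)*(2*A) = (2 + A)*(2*A) = 2*A*(2 + A))
o(f, X) = 20 + 12*f
b(8 + 5)*(o(16, -4) + 45) = (2*(8 + 5)*(2 + (8 + 5)))*((20 + 12*16) + 45) = (2*13*(2 + 13))*((20 + 192) + 45) = (2*13*15)*(212 + 45) = 390*257 = 100230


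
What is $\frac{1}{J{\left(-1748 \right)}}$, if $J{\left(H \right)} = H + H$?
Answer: $- \frac{1}{3496} \approx -0.00028604$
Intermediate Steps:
$J{\left(H \right)} = 2 H$
$\frac{1}{J{\left(-1748 \right)}} = \frac{1}{2 \left(-1748\right)} = \frac{1}{-3496} = - \frac{1}{3496}$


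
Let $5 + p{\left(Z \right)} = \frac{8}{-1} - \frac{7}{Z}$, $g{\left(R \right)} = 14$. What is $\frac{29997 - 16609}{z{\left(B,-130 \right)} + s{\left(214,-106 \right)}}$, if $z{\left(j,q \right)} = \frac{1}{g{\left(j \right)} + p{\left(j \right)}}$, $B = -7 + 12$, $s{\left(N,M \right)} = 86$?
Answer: $\frac{26776}{167} \approx 160.34$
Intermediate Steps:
$B = 5$
$p{\left(Z \right)} = -13 - \frac{7}{Z}$ ($p{\left(Z \right)} = -5 + \left(\frac{8}{-1} - \frac{7}{Z}\right) = -5 + \left(8 \left(-1\right) - \frac{7}{Z}\right) = -5 - \left(8 + \frac{7}{Z}\right) = -13 - \frac{7}{Z}$)
$z{\left(j,q \right)} = \frac{1}{1 - \frac{7}{j}}$ ($z{\left(j,q \right)} = \frac{1}{14 - \left(13 + \frac{7}{j}\right)} = \frac{1}{1 - \frac{7}{j}}$)
$\frac{29997 - 16609}{z{\left(B,-130 \right)} + s{\left(214,-106 \right)}} = \frac{29997 - 16609}{\frac{5}{-7 + 5} + 86} = \frac{13388}{\frac{5}{-2} + 86} = \frac{13388}{5 \left(- \frac{1}{2}\right) + 86} = \frac{13388}{- \frac{5}{2} + 86} = \frac{13388}{\frac{167}{2}} = 13388 \cdot \frac{2}{167} = \frac{26776}{167}$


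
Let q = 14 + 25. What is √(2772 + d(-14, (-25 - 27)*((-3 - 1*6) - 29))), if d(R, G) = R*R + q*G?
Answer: 4*√5002 ≈ 282.90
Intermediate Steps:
q = 39
d(R, G) = R² + 39*G (d(R, G) = R*R + 39*G = R² + 39*G)
√(2772 + d(-14, (-25 - 27)*((-3 - 1*6) - 29))) = √(2772 + ((-14)² + 39*((-25 - 27)*((-3 - 1*6) - 29)))) = √(2772 + (196 + 39*(-52*((-3 - 6) - 29)))) = √(2772 + (196 + 39*(-52*(-9 - 29)))) = √(2772 + (196 + 39*(-52*(-38)))) = √(2772 + (196 + 39*1976)) = √(2772 + (196 + 77064)) = √(2772 + 77260) = √80032 = 4*√5002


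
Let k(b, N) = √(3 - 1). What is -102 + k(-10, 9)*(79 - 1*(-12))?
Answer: -102 + 91*√2 ≈ 26.693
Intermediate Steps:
k(b, N) = √2
-102 + k(-10, 9)*(79 - 1*(-12)) = -102 + √2*(79 - 1*(-12)) = -102 + √2*(79 + 12) = -102 + √2*91 = -102 + 91*√2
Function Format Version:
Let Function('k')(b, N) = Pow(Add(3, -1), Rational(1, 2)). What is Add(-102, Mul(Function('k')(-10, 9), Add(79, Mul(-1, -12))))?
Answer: Add(-102, Mul(91, Pow(2, Rational(1, 2)))) ≈ 26.693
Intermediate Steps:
Function('k')(b, N) = Pow(2, Rational(1, 2))
Add(-102, Mul(Function('k')(-10, 9), Add(79, Mul(-1, -12)))) = Add(-102, Mul(Pow(2, Rational(1, 2)), Add(79, Mul(-1, -12)))) = Add(-102, Mul(Pow(2, Rational(1, 2)), Add(79, 12))) = Add(-102, Mul(Pow(2, Rational(1, 2)), 91)) = Add(-102, Mul(91, Pow(2, Rational(1, 2))))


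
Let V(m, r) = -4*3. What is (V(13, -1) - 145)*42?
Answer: -6594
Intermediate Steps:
V(m, r) = -12
(V(13, -1) - 145)*42 = (-12 - 145)*42 = -157*42 = -6594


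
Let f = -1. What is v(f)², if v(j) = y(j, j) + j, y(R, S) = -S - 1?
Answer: 1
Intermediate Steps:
y(R, S) = -1 - S
v(j) = -1 (v(j) = (-1 - j) + j = -1)
v(f)² = (-1)² = 1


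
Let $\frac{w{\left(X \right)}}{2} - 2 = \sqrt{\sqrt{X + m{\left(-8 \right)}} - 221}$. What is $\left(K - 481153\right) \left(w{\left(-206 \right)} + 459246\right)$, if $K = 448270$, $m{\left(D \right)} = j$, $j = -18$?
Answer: $-15101517750 - 65766 \sqrt{-221 + 4 i \sqrt{14}} \approx -1.5102 \cdot 10^{10} - 9.7824 \cdot 10^{5} i$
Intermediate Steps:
$m{\left(D \right)} = -18$
$w{\left(X \right)} = 4 + 2 \sqrt{-221 + \sqrt{-18 + X}}$ ($w{\left(X \right)} = 4 + 2 \sqrt{\sqrt{X - 18} - 221} = 4 + 2 \sqrt{\sqrt{-18 + X} - 221} = 4 + 2 \sqrt{-221 + \sqrt{-18 + X}}$)
$\left(K - 481153\right) \left(w{\left(-206 \right)} + 459246\right) = \left(448270 - 481153\right) \left(\left(4 + 2 \sqrt{-221 + \sqrt{-18 - 206}}\right) + 459246\right) = - 32883 \left(\left(4 + 2 \sqrt{-221 + \sqrt{-224}}\right) + 459246\right) = - 32883 \left(\left(4 + 2 \sqrt{-221 + 4 i \sqrt{14}}\right) + 459246\right) = - 32883 \left(459250 + 2 \sqrt{-221 + 4 i \sqrt{14}}\right) = -15101517750 - 65766 \sqrt{-221 + 4 i \sqrt{14}}$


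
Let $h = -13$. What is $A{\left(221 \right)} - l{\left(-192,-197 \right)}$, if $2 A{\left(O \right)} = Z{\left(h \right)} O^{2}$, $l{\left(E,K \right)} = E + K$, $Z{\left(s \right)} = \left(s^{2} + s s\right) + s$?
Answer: $\frac{15874103}{2} \approx 7.937 \cdot 10^{6}$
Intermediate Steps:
$Z{\left(s \right)} = s + 2 s^{2}$ ($Z{\left(s \right)} = \left(s^{2} + s^{2}\right) + s = 2 s^{2} + s = s + 2 s^{2}$)
$A{\left(O \right)} = \frac{325 O^{2}}{2}$ ($A{\left(O \right)} = \frac{- 13 \left(1 + 2 \left(-13\right)\right) O^{2}}{2} = \frac{- 13 \left(1 - 26\right) O^{2}}{2} = \frac{\left(-13\right) \left(-25\right) O^{2}}{2} = \frac{325 O^{2}}{2}$)
$A{\left(221 \right)} - l{\left(-192,-197 \right)} = \frac{325 \cdot 221^{2}}{2} - \left(-192 - 197\right) = \frac{325}{2} \cdot 48841 - -389 = \frac{15873325}{2} + 389 = \frac{15874103}{2}$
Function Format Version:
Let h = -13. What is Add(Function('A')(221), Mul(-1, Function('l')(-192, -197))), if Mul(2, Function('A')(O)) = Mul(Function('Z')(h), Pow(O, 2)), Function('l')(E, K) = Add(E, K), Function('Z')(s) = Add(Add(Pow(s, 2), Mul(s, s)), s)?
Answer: Rational(15874103, 2) ≈ 7.9370e+6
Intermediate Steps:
Function('Z')(s) = Add(s, Mul(2, Pow(s, 2))) (Function('Z')(s) = Add(Add(Pow(s, 2), Pow(s, 2)), s) = Add(Mul(2, Pow(s, 2)), s) = Add(s, Mul(2, Pow(s, 2))))
Function('A')(O) = Mul(Rational(325, 2), Pow(O, 2)) (Function('A')(O) = Mul(Rational(1, 2), Mul(Mul(-13, Add(1, Mul(2, -13))), Pow(O, 2))) = Mul(Rational(1, 2), Mul(Mul(-13, Add(1, -26)), Pow(O, 2))) = Mul(Rational(1, 2), Mul(Mul(-13, -25), Pow(O, 2))) = Mul(Rational(1, 2), Mul(325, Pow(O, 2))) = Mul(Rational(325, 2), Pow(O, 2)))
Add(Function('A')(221), Mul(-1, Function('l')(-192, -197))) = Add(Mul(Rational(325, 2), Pow(221, 2)), Mul(-1, Add(-192, -197))) = Add(Mul(Rational(325, 2), 48841), Mul(-1, -389)) = Add(Rational(15873325, 2), 389) = Rational(15874103, 2)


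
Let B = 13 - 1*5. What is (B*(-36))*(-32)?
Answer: 9216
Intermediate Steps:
B = 8 (B = 13 - 5 = 8)
(B*(-36))*(-32) = (8*(-36))*(-32) = -288*(-32) = 9216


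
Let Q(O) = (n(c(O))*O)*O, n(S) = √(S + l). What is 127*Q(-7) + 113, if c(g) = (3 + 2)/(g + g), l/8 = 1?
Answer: 113 + 889*√1498/2 ≈ 17317.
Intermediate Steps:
l = 8 (l = 8*1 = 8)
c(g) = 5/(2*g) (c(g) = 5/((2*g)) = 5*(1/(2*g)) = 5/(2*g))
n(S) = √(8 + S) (n(S) = √(S + 8) = √(8 + S))
Q(O) = O²*√(8 + 5/(2*O)) (Q(O) = (√(8 + 5/(2*O))*O)*O = (O*√(8 + 5/(2*O)))*O = O²*√(8 + 5/(2*O)))
127*Q(-7) + 113 = 127*((½)*(-7)²*√(32 + 10/(-7))) + 113 = 127*((½)*49*√(32 + 10*(-⅐))) + 113 = 127*((½)*49*√(32 - 10/7)) + 113 = 127*((½)*49*√(214/7)) + 113 = 127*((½)*49*(√1498/7)) + 113 = 127*(7*√1498/2) + 113 = 889*√1498/2 + 113 = 113 + 889*√1498/2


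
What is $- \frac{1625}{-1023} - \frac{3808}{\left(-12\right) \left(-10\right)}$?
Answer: $- \frac{51397}{1705} \approx -30.145$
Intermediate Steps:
$- \frac{1625}{-1023} - \frac{3808}{\left(-12\right) \left(-10\right)} = \left(-1625\right) \left(- \frac{1}{1023}\right) - \frac{3808}{120} = \frac{1625}{1023} - \frac{476}{15} = - \frac{51397}{1705}$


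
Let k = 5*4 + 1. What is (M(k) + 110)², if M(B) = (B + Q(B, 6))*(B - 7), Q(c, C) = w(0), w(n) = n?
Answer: 163216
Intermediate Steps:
k = 21 (k = 20 + 1 = 21)
Q(c, C) = 0
M(B) = B*(-7 + B) (M(B) = (B + 0)*(B - 7) = B*(-7 + B))
(M(k) + 110)² = (21*(-7 + 21) + 110)² = (21*14 + 110)² = (294 + 110)² = 404² = 163216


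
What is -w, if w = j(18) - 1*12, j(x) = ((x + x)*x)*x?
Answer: -11652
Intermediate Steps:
j(x) = 2*x**3 (j(x) = ((2*x)*x)*x = (2*x**2)*x = 2*x**3)
w = 11652 (w = 2*18**3 - 1*12 = 2*5832 - 12 = 11664 - 12 = 11652)
-w = -1*11652 = -11652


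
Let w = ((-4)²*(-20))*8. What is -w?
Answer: 2560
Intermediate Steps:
w = -2560 (w = (16*(-20))*8 = -320*8 = -2560)
-w = -1*(-2560) = 2560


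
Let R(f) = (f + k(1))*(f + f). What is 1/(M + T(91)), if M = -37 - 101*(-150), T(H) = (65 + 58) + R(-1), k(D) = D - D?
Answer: 1/15238 ≈ 6.5625e-5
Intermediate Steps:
k(D) = 0
R(f) = 2*f² (R(f) = (f + 0)*(f + f) = f*(2*f) = 2*f²)
T(H) = 125 (T(H) = (65 + 58) + 2*(-1)² = 123 + 2*1 = 123 + 2 = 125)
M = 15113 (M = -37 + 15150 = 15113)
1/(M + T(91)) = 1/(15113 + 125) = 1/15238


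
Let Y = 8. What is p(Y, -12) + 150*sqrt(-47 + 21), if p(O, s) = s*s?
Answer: 144 + 150*I*sqrt(26) ≈ 144.0 + 764.85*I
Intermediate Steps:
p(O, s) = s**2
p(Y, -12) + 150*sqrt(-47 + 21) = (-12)**2 + 150*sqrt(-47 + 21) = 144 + 150*sqrt(-26) = 144 + 150*(I*sqrt(26)) = 144 + 150*I*sqrt(26)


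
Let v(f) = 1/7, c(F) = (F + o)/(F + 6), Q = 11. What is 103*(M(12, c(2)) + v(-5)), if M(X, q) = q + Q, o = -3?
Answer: 63551/56 ≈ 1134.8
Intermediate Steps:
c(F) = (-3 + F)/(6 + F) (c(F) = (F - 3)/(F + 6) = (-3 + F)/(6 + F))
M(X, q) = 11 + q (M(X, q) = q + 11 = 11 + q)
v(f) = ⅐
103*(M(12, c(2)) + v(-5)) = 103*((11 + (-3 + 2)/(6 + 2)) + ⅐) = 103*((11 - 1/8) + ⅐) = 103*((11 + (⅛)*(-1)) + ⅐) = 103*((11 - ⅛) + ⅐) = 103*(87/8 + ⅐) = 103*(617/56) = 63551/56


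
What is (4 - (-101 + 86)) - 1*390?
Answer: -371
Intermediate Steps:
(4 - (-101 + 86)) - 1*390 = (4 - 1*(-15)) - 390 = (4 + 15) - 390 = 19 - 390 = -371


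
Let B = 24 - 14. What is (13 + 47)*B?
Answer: 600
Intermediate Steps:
B = 10
(13 + 47)*B = (13 + 47)*10 = 60*10 = 600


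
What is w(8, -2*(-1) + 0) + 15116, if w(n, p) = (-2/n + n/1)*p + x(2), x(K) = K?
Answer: 30267/2 ≈ 15134.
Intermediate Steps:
w(n, p) = 2 + p*(n - 2/n) (w(n, p) = (-2/n + n/1)*p + 2 = (-2/n + n*1)*p + 2 = (-2/n + n)*p + 2 = (n - 2/n)*p + 2 = p*(n - 2/n) + 2 = 2 + p*(n - 2/n))
w(8, -2*(-1) + 0) + 15116 = (2 + 8*(-2*(-1) + 0) - 2*(-2*(-1) + 0)/8) + 15116 = (2 + 8*(2 + 0) - 2*(2 + 0)*⅛) + 15116 = (2 + 8*2 - 2*2*⅛) + 15116 = (2 + 16 - ½) + 15116 = 35/2 + 15116 = 30267/2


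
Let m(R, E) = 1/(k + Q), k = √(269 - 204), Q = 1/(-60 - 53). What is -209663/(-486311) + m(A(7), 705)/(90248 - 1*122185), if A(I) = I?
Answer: 5557578810661161/12890742456779488 - 12769*√65/26507199008 ≈ 0.43113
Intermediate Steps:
Q = -1/113 (Q = 1/(-113) = -1/113 ≈ -0.0088496)
k = √65 ≈ 8.0623
m(R, E) = 1/(-1/113 + √65) (m(R, E) = 1/(√65 - 1/113) = 1/(-1/113 + √65))
-209663/(-486311) + m(A(7), 705)/(90248 - 1*122185) = -209663/(-486311) + (113/829984 + 12769*√65/829984)/(90248 - 1*122185) = -209663*(-1/486311) + (113/829984 + 12769*√65/829984)/(90248 - 122185) = 209663/486311 + (113/829984 + 12769*√65/829984)/(-31937) = 209663/486311 + (113/829984 + 12769*√65/829984)*(-1/31937) = 209663/486311 + (-113/26507199008 - 12769*√65/26507199008) = 5557578810661161/12890742456779488 - 12769*√65/26507199008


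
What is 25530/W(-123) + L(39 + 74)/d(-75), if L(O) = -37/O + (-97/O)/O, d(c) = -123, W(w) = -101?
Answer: -13365551344/52876429 ≈ -252.77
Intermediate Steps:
L(O) = -97/O**2 - 37/O (L(O) = -37/O - 97/O**2 = -97/O**2 - 37/O)
25530/W(-123) + L(39 + 74)/d(-75) = 25530/(-101) + ((-97 - 37*(39 + 74))/(39 + 74)**2)/(-123) = 25530*(-1/101) + ((-97 - 37*113)/113**2)*(-1/123) = -25530/101 + ((-97 - 4181)/12769)*(-1/123) = -25530/101 + ((1/12769)*(-4278))*(-1/123) = -25530/101 - 4278/12769*(-1/123) = -25530/101 + 1426/523529 = -13365551344/52876429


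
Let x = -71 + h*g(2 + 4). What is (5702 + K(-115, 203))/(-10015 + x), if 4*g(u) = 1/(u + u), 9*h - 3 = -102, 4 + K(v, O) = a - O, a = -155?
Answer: -256320/484139 ≈ -0.52943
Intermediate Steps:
K(v, O) = -159 - O (K(v, O) = -4 + (-155 - O) = -159 - O)
h = -11 (h = 1/3 + (1/9)*(-102) = 1/3 - 34/3 = -11)
g(u) = 1/(8*u) (g(u) = 1/(4*(u + u)) = 1/(4*((2*u))) = (1/(2*u))/4 = 1/(8*u))
x = -3419/48 (x = -71 - 11/(8*(2 + 4)) = -71 - 11/(8*6) = -71 - 11*1/48 = -71 - 11/48 = -3419/48 ≈ -71.229)
(5702 + K(-115, 203))/(-10015 + x) = (5702 + (-159 - 1*203))/(-10015 - 3419/48) = (5702 + (-159 - 203))/(-484139/48) = (5702 - 362)*(-48/484139) = 5340*(-48/484139) = -256320/484139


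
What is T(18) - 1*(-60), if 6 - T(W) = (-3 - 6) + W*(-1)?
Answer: 93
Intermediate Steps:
T(W) = 15 + W (T(W) = 6 - ((-3 - 6) + W*(-1)) = 6 - (-9 - W) = 6 + (9 + W) = 15 + W)
T(18) - 1*(-60) = (15 + 18) - 1*(-60) = 33 + 60 = 93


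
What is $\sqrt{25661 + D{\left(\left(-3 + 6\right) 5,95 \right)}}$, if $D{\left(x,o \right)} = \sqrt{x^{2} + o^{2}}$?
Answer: $\sqrt{25661 + 5 \sqrt{370}} \approx 160.49$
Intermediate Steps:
$D{\left(x,o \right)} = \sqrt{o^{2} + x^{2}}$
$\sqrt{25661 + D{\left(\left(-3 + 6\right) 5,95 \right)}} = \sqrt{25661 + \sqrt{95^{2} + \left(\left(-3 + 6\right) 5\right)^{2}}} = \sqrt{25661 + \sqrt{9025 + \left(3 \cdot 5\right)^{2}}} = \sqrt{25661 + \sqrt{9025 + 15^{2}}} = \sqrt{25661 + \sqrt{9025 + 225}} = \sqrt{25661 + \sqrt{9250}} = \sqrt{25661 + 5 \sqrt{370}}$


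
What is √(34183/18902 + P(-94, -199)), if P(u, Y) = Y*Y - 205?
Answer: 5*√563050791290/18902 ≈ 198.49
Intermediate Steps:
P(u, Y) = -205 + Y² (P(u, Y) = Y² - 205 = -205 + Y²)
√(34183/18902 + P(-94, -199)) = √(34183/18902 + (-205 + (-199)²)) = √(34183*(1/18902) + (-205 + 39601)) = √(34183/18902 + 39396) = √(744697375/18902) = 5*√563050791290/18902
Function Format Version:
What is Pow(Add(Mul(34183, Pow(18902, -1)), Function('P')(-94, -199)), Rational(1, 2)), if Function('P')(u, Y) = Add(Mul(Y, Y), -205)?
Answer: Mul(Rational(5, 18902), Pow(563050791290, Rational(1, 2))) ≈ 198.49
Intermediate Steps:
Function('P')(u, Y) = Add(-205, Pow(Y, 2)) (Function('P')(u, Y) = Add(Pow(Y, 2), -205) = Add(-205, Pow(Y, 2)))
Pow(Add(Mul(34183, Pow(18902, -1)), Function('P')(-94, -199)), Rational(1, 2)) = Pow(Add(Mul(34183, Pow(18902, -1)), Add(-205, Pow(-199, 2))), Rational(1, 2)) = Pow(Add(Mul(34183, Rational(1, 18902)), Add(-205, 39601)), Rational(1, 2)) = Pow(Add(Rational(34183, 18902), 39396), Rational(1, 2)) = Pow(Rational(744697375, 18902), Rational(1, 2)) = Mul(Rational(5, 18902), Pow(563050791290, Rational(1, 2)))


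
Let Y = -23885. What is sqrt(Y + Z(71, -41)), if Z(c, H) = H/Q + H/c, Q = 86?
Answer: I*sqrt(890549396182)/6106 ≈ 154.55*I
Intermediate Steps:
Z(c, H) = H/86 + H/c
sqrt(Y + Z(71, -41)) = sqrt(-23885 + ((1/86)*(-41) - 41/71)) = sqrt(-23885 + (-41/86 - 41*1/71)) = sqrt(-23885 + (-41/86 - 41/71)) = sqrt(-23885 - 6437/6106) = sqrt(-145848247/6106) = I*sqrt(890549396182)/6106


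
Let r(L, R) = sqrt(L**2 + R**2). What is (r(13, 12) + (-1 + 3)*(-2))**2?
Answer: (-4 + sqrt(313))**2 ≈ 187.47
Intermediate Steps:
(r(13, 12) + (-1 + 3)*(-2))**2 = (sqrt(13**2 + 12**2) + (-1 + 3)*(-2))**2 = (sqrt(169 + 144) + 2*(-2))**2 = (sqrt(313) - 4)**2 = (-4 + sqrt(313))**2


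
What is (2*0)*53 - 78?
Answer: -78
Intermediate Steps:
(2*0)*53 - 78 = 0*53 - 78 = 0 - 78 = -78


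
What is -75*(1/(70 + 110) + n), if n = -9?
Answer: 8095/12 ≈ 674.58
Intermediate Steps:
-75*(1/(70 + 110) + n) = -75*(1/(70 + 110) - 9) = -75*(1/180 - 9) = -75*(-1619/180) = 8095/12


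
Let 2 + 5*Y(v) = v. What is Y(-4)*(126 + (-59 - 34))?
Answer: -198/5 ≈ -39.600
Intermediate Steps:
Y(v) = -⅖ + v/5
Y(-4)*(126 + (-59 - 34)) = (-⅖ + (⅕)*(-4))*(126 + (-59 - 34)) = (-⅖ - ⅘)*(126 - 93) = -6/5*33 = -198/5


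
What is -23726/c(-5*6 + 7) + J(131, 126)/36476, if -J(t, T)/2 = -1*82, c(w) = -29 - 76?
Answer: 216361699/957495 ≈ 225.97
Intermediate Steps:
c(w) = -105
J(t, T) = 164 (J(t, T) = -(-2)*82 = -2*(-82) = 164)
-23726/c(-5*6 + 7) + J(131, 126)/36476 = -23726/(-105) + 164/36476 = -23726*(-1/105) + 164*(1/36476) = 23726/105 + 41/9119 = 216361699/957495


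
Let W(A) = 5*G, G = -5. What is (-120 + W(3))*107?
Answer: -15515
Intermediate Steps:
W(A) = -25 (W(A) = 5*(-5) = -25)
(-120 + W(3))*107 = (-120 - 25)*107 = -145*107 = -15515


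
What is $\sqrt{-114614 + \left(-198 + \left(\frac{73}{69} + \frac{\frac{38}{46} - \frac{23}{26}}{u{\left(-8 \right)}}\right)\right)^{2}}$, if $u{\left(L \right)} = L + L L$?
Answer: $\frac{i \sqrt{15618925835327}}{14352} \approx 275.37 i$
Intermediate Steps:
$u{\left(L \right)} = L + L^{2}$
$\sqrt{-114614 + \left(-198 + \left(\frac{73}{69} + \frac{\frac{38}{46} - \frac{23}{26}}{u{\left(-8 \right)}}\right)\right)^{2}} = \sqrt{-114614 + \left(-198 + \left(\frac{73}{69} + \frac{\frac{38}{46} - \frac{23}{26}}{\left(-8\right) \left(1 - 8\right)}\right)\right)^{2}} = \sqrt{-114614 + \left(-198 + \left(73 \cdot \frac{1}{69} + \frac{38 \cdot \frac{1}{46} - \frac{23}{26}}{\left(-8\right) \left(-7\right)}\right)\right)^{2}} = \sqrt{-114614 + \left(-198 + \left(\frac{73}{69} + \frac{\frac{19}{23} - \frac{23}{26}}{56}\right)\right)^{2}} = \sqrt{-114614 + \left(-198 + \left(\frac{73}{69} - \frac{5}{4784}\right)\right)^{2}} = \sqrt{-114614 + \left(-198 + \frac{15169}{14352}\right)^{2}} = \sqrt{-114614 + \left(- \frac{2826527}{14352}\right)^{2}} = \sqrt{-114614 + \frac{7989254881729}{205979904}} = \sqrt{- \frac{15618925835327}{205979904}} = \frac{i \sqrt{15618925835327}}{14352}$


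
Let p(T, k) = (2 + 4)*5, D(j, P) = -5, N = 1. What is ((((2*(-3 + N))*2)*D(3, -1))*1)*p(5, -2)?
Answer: 1200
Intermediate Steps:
p(T, k) = 30 (p(T, k) = 6*5 = 30)
((((2*(-3 + N))*2)*D(3, -1))*1)*p(5, -2) = ((((2*(-3 + 1))*2)*(-5))*1)*30 = ((((2*(-2))*2)*(-5))*1)*30 = ((-4*2*(-5))*1)*30 = (-8*(-5)*1)*30 = (40*1)*30 = 40*30 = 1200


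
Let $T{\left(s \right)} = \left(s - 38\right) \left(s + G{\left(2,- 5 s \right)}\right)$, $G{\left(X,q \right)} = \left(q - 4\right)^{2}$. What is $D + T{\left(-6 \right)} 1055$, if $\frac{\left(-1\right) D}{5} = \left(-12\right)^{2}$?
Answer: $-31102120$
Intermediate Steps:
$G{\left(X,q \right)} = \left(-4 + q\right)^{2}$
$T{\left(s \right)} = \left(-38 + s\right) \left(s + \left(-4 - 5 s\right)^{2}\right)$ ($T{\left(s \right)} = \left(s - 38\right) \left(s + \left(-4 - 5 s\right)^{2}\right) = \left(-38 + s\right) \left(s + \left(-4 - 5 s\right)^{2}\right)$)
$D = -720$ ($D = - 5 \left(-12\right)^{2} = \left(-5\right) 144 = -720$)
$D + T{\left(-6 \right)} 1055 = -720 + \left(-608 - -9252 - 909 \left(-6\right)^{2} + 25 \left(-6\right)^{3}\right) 1055 = -720 + \left(-608 + 9252 - 32724 + 25 \left(-216\right)\right) 1055 = -720 + \left(-608 + 9252 - 32724 - 5400\right) 1055 = -720 - 31101400 = -31102120$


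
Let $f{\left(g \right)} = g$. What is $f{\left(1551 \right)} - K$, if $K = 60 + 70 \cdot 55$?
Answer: $-2359$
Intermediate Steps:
$K = 3910$ ($K = 60 + 3850 = 3910$)
$f{\left(1551 \right)} - K = 1551 - 3910 = -2359$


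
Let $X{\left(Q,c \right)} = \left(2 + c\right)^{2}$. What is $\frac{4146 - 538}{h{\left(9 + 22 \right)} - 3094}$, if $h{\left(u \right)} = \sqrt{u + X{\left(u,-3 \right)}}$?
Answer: $- \frac{2790788}{2393201} - \frac{3608 \sqrt{2}}{2393201} \approx -1.1683$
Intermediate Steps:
$h{\left(u \right)} = \sqrt{1 + u}$ ($h{\left(u \right)} = \sqrt{u + \left(2 - 3\right)^{2}} = \sqrt{u + \left(-1\right)^{2}} = \sqrt{u + 1} = \sqrt{1 + u}$)
$\frac{4146 - 538}{h{\left(9 + 22 \right)} - 3094} = \frac{4146 - 538}{\sqrt{1 + \left(9 + 22\right)} - 3094} = \frac{3608}{\sqrt{1 + 31} - 3094} = \frac{3608}{\sqrt{32} - 3094} = \frac{3608}{4 \sqrt{2} - 3094} = \frac{3608}{-3094 + 4 \sqrt{2}}$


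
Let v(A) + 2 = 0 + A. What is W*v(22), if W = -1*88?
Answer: -1760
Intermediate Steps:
v(A) = -2 + A (v(A) = -2 + (0 + A) = -2 + A)
W = -88
W*v(22) = -88*(-2 + 22) = -88*20 = -1760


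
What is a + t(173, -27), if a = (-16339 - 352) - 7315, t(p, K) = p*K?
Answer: -28677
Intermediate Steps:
t(p, K) = K*p
a = -24006 (a = -16691 - 7315 = -24006)
a + t(173, -27) = -24006 - 27*173 = -24006 - 4671 = -28677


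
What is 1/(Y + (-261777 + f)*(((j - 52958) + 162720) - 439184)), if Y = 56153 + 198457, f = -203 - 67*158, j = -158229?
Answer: 1/132917337076 ≈ 7.5235e-12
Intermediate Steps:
f = -10789 (f = -203 - 10586 = -10789)
Y = 254610
1/(Y + (-261777 + f)*(((j - 52958) + 162720) - 439184)) = 1/(254610 + (-261777 - 10789)*(((-158229 - 52958) + 162720) - 439184)) = 1/(254610 - 272566*((-211187 + 162720) - 439184)) = 1/(254610 - 272566*(-48467 - 439184)) = 1/(254610 - 272566*(-487651)) = 1/(254610 + 132917082466) = 1/132917337076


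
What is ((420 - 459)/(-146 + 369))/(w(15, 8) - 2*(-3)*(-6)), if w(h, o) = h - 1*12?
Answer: 13/2453 ≈ 0.0052996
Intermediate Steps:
w(h, o) = -12 + h (w(h, o) = h - 12 = -12 + h)
((420 - 459)/(-146 + 369))/(w(15, 8) - 2*(-3)*(-6)) = ((420 - 459)/(-146 + 369))/((-12 + 15) - 2*(-3)*(-6)) = (-39/223)/(3 + 6*(-6)) = (-39*1/223)/(3 - 36) = -39/223/(-33) = -39/223*(-1/33) = 13/2453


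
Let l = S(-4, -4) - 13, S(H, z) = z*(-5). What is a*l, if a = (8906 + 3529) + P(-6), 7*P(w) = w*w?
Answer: 87081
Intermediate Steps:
P(w) = w²/7 (P(w) = (w*w)/7 = w²/7)
S(H, z) = -5*z
l = 7 (l = -5*(-4) - 13 = 20 - 13 = 7)
a = 87081/7 (a = (8906 + 3529) + (⅐)*(-6)² = 12435 + (⅐)*36 = 12435 + 36/7 = 87081/7 ≈ 12440.)
a*l = (87081/7)*7 = 87081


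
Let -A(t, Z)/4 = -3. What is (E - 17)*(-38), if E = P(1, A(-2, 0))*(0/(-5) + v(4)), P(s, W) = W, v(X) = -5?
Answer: 2926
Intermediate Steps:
A(t, Z) = 12 (A(t, Z) = -4*(-3) = 12)
E = -60 (E = 12*(0/(-5) - 5) = 12*(0*(-⅕) - 5) = 12*(0 - 5) = 12*(-5) = -60)
(E - 17)*(-38) = (-60 - 17)*(-38) = -77*(-38) = 2926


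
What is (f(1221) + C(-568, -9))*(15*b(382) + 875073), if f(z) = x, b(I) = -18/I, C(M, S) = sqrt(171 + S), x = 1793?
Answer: 299679882744/191 + 1504249272*sqrt(2)/191 ≈ 1.5801e+9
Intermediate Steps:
f(z) = 1793
(f(1221) + C(-568, -9))*(15*b(382) + 875073) = (1793 + sqrt(171 - 9))*(15*(-18/382) + 875073) = (1793 + sqrt(162))*(15*(-18*1/382) + 875073) = (1793 + 9*sqrt(2))*(15*(-9/191) + 875073) = (1793 + 9*sqrt(2))*(-135/191 + 875073) = (1793 + 9*sqrt(2))*(167138808/191) = 299679882744/191 + 1504249272*sqrt(2)/191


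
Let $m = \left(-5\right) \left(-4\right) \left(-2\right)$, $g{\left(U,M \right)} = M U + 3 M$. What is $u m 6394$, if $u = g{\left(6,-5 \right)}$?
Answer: $11509200$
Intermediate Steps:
$g{\left(U,M \right)} = 3 M + M U$
$m = -40$ ($m = 20 \left(-2\right) = -40$)
$u = -45$ ($u = - 5 \left(3 + 6\right) = \left(-5\right) 9 = -45$)
$u m 6394 = - 45 \left(\left(-40\right) 6394\right) = \left(-45\right) \left(-255760\right) = 11509200$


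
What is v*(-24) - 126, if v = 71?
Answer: -1830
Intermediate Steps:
v*(-24) - 126 = 71*(-24) - 126 = -1704 - 126 = -1830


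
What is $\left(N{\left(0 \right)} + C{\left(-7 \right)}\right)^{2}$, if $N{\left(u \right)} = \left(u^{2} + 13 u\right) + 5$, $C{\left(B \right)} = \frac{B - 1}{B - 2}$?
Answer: $\frac{2809}{81} \approx 34.679$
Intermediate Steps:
$C{\left(B \right)} = \frac{-1 + B}{-2 + B}$
$N{\left(u \right)} = 5 + u^{2} + 13 u$
$\left(N{\left(0 \right)} + C{\left(-7 \right)}\right)^{2} = \left(\left(5 + 0^{2} + 13 \cdot 0\right) + \frac{-1 - 7}{-2 - 7}\right)^{2} = \left(\left(5 + 0 + 0\right) + \frac{1}{-9} \left(-8\right)\right)^{2} = \left(5 - - \frac{8}{9}\right)^{2} = \left(5 + \frac{8}{9}\right)^{2} = \left(\frac{53}{9}\right)^{2} = \frac{2809}{81}$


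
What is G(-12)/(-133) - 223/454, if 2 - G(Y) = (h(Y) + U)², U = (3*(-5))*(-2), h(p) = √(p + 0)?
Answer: 372585/60382 + 120*I*√3/133 ≈ 6.1705 + 1.5628*I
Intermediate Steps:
h(p) = √p
U = 30 (U = -15*(-2) = 30)
G(Y) = 2 - (30 + √Y)² (G(Y) = 2 - (√Y + 30)² = 2 - (30 + √Y)²)
G(-12)/(-133) - 223/454 = (2 - (30 + √(-12))²)/(-133) - 223/454 = (2 - (30 + 2*I*√3)²)*(-1/133) - 223*1/454 = (-2/133 + (30 + 2*I*√3)²/133) - 223/454 = -30567/60382 + (30 + 2*I*√3)²/133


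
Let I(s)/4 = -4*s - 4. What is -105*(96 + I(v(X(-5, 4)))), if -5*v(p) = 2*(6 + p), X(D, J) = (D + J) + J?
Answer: -14448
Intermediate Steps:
X(D, J) = D + 2*J
v(p) = -12/5 - 2*p/5 (v(p) = -2*(6 + p)/5 = -(12 + 2*p)/5 = -12/5 - 2*p/5)
I(s) = -16 - 16*s (I(s) = 4*(-4*s - 4) = 4*(-4 - 4*s) = -16 - 16*s)
-105*(96 + I(v(X(-5, 4)))) = -105*(96 + (-16 - 16*(-12/5 - 2*(-5 + 2*4)/5))) = -105*(96 + (-16 - 16*(-12/5 - 2*(-5 + 8)/5))) = -105*(96 + (-16 - 16*(-12/5 - ⅖*3))) = -105*(96 + (-16 - 16*(-12/5 - 6/5))) = -105*(96 + (-16 - 16*(-18/5))) = -105*(96 + (-16 + 288/5)) = -105*(96 + 208/5) = -105*688/5 = -14448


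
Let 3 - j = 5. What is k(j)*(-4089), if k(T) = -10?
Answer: 40890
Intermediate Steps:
j = -2 (j = 3 - 1*5 = 3 - 5 = -2)
k(j)*(-4089) = -10*(-4089) = 40890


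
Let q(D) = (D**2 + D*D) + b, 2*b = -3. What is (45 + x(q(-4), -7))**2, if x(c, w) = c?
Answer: 22801/4 ≈ 5700.3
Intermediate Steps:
b = -3/2 (b = (1/2)*(-3) = -3/2 ≈ -1.5000)
q(D) = -3/2 + 2*D**2 (q(D) = (D**2 + D*D) - 3/2 = (D**2 + D**2) - 3/2 = 2*D**2 - 3/2 = -3/2 + 2*D**2)
(45 + x(q(-4), -7))**2 = (45 + (-3/2 + 2*(-4)**2))**2 = (45 + (-3/2 + 2*16))**2 = (45 + (-3/2 + 32))**2 = (45 + 61/2)**2 = (151/2)**2 = 22801/4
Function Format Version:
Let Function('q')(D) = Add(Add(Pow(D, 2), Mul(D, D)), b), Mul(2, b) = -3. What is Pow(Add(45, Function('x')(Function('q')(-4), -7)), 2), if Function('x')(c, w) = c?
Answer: Rational(22801, 4) ≈ 5700.3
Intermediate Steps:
b = Rational(-3, 2) (b = Mul(Rational(1, 2), -3) = Rational(-3, 2) ≈ -1.5000)
Function('q')(D) = Add(Rational(-3, 2), Mul(2, Pow(D, 2))) (Function('q')(D) = Add(Add(Pow(D, 2), Mul(D, D)), Rational(-3, 2)) = Add(Add(Pow(D, 2), Pow(D, 2)), Rational(-3, 2)) = Add(Mul(2, Pow(D, 2)), Rational(-3, 2)) = Add(Rational(-3, 2), Mul(2, Pow(D, 2))))
Pow(Add(45, Function('x')(Function('q')(-4), -7)), 2) = Pow(Add(45, Add(Rational(-3, 2), Mul(2, Pow(-4, 2)))), 2) = Pow(Add(45, Add(Rational(-3, 2), Mul(2, 16))), 2) = Pow(Add(45, Add(Rational(-3, 2), 32)), 2) = Pow(Add(45, Rational(61, 2)), 2) = Pow(Rational(151, 2), 2) = Rational(22801, 4)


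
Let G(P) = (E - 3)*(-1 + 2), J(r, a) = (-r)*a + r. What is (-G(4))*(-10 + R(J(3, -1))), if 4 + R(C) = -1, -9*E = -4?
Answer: -115/3 ≈ -38.333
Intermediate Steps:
E = 4/9 (E = -⅑*(-4) = 4/9 ≈ 0.44444)
J(r, a) = r - a*r (J(r, a) = -a*r + r = r - a*r)
R(C) = -5 (R(C) = -4 - 1 = -5)
G(P) = -23/9 (G(P) = (4/9 - 3)*(-1 + 2) = -23/9*1 = -23/9)
(-G(4))*(-10 + R(J(3, -1))) = (-1*(-23/9))*(-10 - 5) = (23/9)*(-15) = -115/3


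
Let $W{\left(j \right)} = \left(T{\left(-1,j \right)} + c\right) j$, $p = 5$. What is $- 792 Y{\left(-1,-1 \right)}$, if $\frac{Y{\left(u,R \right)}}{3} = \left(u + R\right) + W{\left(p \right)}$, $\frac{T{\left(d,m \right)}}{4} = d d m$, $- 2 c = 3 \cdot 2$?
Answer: $-197208$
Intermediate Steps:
$c = -3$ ($c = - \frac{3 \cdot 2}{2} = \left(- \frac{1}{2}\right) 6 = -3$)
$T{\left(d,m \right)} = 4 m d^{2}$ ($T{\left(d,m \right)} = 4 d d m = 4 d^{2} m = 4 m d^{2}$)
$W{\left(j \right)} = j \left(-3 + 4 j\right)$ ($W{\left(j \right)} = \left(4 j \left(-1\right)^{2} - 3\right) j = \left(4 j 1 - 3\right) j = \left(4 j - 3\right) j = \left(-3 + 4 j\right) j = j \left(-3 + 4 j\right)$)
$Y{\left(u,R \right)} = 255 + 3 R + 3 u$ ($Y{\left(u,R \right)} = 3 \left(\left(u + R\right) + 5 \left(-3 + 4 \cdot 5\right)\right) = 3 \left(\left(R + u\right) + 5 \left(-3 + 20\right)\right) = 3 \left(\left(R + u\right) + 5 \cdot 17\right) = 3 \left(\left(R + u\right) + 85\right) = 3 \left(85 + R + u\right) = 255 + 3 R + 3 u$)
$- 792 Y{\left(-1,-1 \right)} = - 792 \left(255 + 3 \left(-1\right) + 3 \left(-1\right)\right) = - 792 \left(255 - 3 - 3\right) = \left(-792\right) 249 = -197208$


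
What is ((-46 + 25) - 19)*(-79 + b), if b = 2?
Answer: 3080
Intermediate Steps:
((-46 + 25) - 19)*(-79 + b) = ((-46 + 25) - 19)*(-79 + 2) = (-21 - 19)*(-77) = -40*(-77) = 3080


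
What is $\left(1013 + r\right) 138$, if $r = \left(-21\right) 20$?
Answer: $81834$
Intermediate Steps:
$r = -420$
$\left(1013 + r\right) 138 = \left(1013 - 420\right) 138 = 593 \cdot 138 = 81834$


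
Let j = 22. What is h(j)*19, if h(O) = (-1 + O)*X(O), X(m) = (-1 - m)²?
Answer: 211071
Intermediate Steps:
h(O) = (1 + O)²*(-1 + O) (h(O) = (-1 + O)*(1 + O)² = (1 + O)²*(-1 + O))
h(j)*19 = ((1 + 22)²*(-1 + 22))*19 = (23²*21)*19 = (529*21)*19 = 11109*19 = 211071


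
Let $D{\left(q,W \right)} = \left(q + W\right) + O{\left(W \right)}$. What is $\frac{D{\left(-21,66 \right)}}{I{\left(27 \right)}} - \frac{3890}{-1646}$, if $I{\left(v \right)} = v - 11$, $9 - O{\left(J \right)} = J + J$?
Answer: $- \frac{16537}{6584} \approx -2.5117$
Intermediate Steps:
$O{\left(J \right)} = 9 - 2 J$ ($O{\left(J \right)} = 9 - \left(J + J\right) = 9 - 2 J$)
$I{\left(v \right)} = -11 + v$ ($I{\left(v \right)} = v - 11 = -11 + v$)
$D{\left(q,W \right)} = 9 + q - W$ ($D{\left(q,W \right)} = \left(q + W\right) - \left(-9 + 2 W\right) = \left(W + q\right) - \left(-9 + 2 W\right) = 9 + q - W$)
$\frac{D{\left(-21,66 \right)}}{I{\left(27 \right)}} - \frac{3890}{-1646} = \frac{9 - 21 - 66}{-11 + 27} - \frac{3890}{-1646} = \frac{9 - 21 - 66}{16} - - \frac{1945}{823} = \left(-78\right) \frac{1}{16} + \frac{1945}{823} = - \frac{39}{8} + \frac{1945}{823} = - \frac{16537}{6584}$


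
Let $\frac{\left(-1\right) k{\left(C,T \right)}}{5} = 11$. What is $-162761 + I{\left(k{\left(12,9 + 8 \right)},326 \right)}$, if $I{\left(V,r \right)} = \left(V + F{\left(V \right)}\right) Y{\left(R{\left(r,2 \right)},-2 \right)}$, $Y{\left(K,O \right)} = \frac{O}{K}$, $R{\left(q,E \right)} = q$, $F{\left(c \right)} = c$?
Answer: $- \frac{26529933}{163} \approx -1.6276 \cdot 10^{5}$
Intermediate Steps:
$k{\left(C,T \right)} = -55$ ($k{\left(C,T \right)} = \left(-5\right) 11 = -55$)
$I{\left(V,r \right)} = - \frac{4 V}{r}$ ($I{\left(V,r \right)} = \left(V + V\right) \left(- \frac{2}{r}\right) = 2 V \left(- \frac{2}{r}\right) = - \frac{4 V}{r}$)
$-162761 + I{\left(k{\left(12,9 + 8 \right)},326 \right)} = -162761 - - \frac{220}{326} = -162761 - \left(-220\right) \frac{1}{326} = -162761 + \frac{110}{163} = - \frac{26529933}{163}$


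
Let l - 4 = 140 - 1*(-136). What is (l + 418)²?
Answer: 487204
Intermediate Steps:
l = 280 (l = 4 + (140 - 1*(-136)) = 4 + (140 + 136) = 4 + 276 = 280)
(l + 418)² = (280 + 418)² = 698² = 487204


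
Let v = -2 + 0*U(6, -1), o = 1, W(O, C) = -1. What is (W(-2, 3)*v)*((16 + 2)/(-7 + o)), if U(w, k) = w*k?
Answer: -6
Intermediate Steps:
U(w, k) = k*w
v = -2 (v = -2 + 0*(-1*6) = -2 + 0*(-6) = -2 + 0 = -2)
(W(-2, 3)*v)*((16 + 2)/(-7 + o)) = (-1*(-2))*((16 + 2)/(-7 + 1)) = 2*(18/(-6)) = 2*(18*(-⅙)) = 2*(-3) = -6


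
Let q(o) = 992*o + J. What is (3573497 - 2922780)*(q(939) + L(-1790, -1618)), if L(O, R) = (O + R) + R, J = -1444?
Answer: 601924937906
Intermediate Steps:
L(O, R) = O + 2*R
q(o) = -1444 + 992*o (q(o) = 992*o - 1444 = -1444 + 992*o)
(3573497 - 2922780)*(q(939) + L(-1790, -1618)) = (3573497 - 2922780)*((-1444 + 992*939) + (-1790 + 2*(-1618))) = 650717*((-1444 + 931488) + (-1790 - 3236)) = 650717*(930044 - 5026) = 650717*925018 = 601924937906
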